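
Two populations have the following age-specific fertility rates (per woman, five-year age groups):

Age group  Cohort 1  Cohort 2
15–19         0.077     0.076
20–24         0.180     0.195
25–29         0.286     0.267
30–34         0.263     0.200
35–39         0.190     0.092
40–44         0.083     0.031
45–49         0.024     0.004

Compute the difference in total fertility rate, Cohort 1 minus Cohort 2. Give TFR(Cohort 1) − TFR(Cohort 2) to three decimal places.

Cohort 1:
  Sum of ASFRs = 0.077 + 0.180 + 0.286 + 0.263 + 0.190 + 0.083 + 0.024 = 1.103
  TFR = 5 × 1.103 = 5.515
Cohort 2:
  Sum of ASFRs = 0.076 + 0.195 + 0.267 + 0.200 + 0.092 + 0.031 + 0.004 = 0.865
  TFR = 5 × 0.865 = 4.325
Difference = 5.515 − 4.325 = 1.19

1.190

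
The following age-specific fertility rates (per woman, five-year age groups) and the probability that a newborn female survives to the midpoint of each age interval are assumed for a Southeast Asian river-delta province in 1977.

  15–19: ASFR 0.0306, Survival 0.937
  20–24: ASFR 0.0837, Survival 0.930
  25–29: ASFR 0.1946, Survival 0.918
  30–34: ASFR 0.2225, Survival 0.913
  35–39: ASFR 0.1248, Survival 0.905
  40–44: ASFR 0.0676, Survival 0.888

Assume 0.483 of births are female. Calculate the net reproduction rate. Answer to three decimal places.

Proportion female at birth = 0.483.
Survival-weighted fertility by age (5·fₓ·Sₓ):
  15–19: 5 × 0.0306 × 0.937 = 0.14336
  20–24: 5 × 0.0837 × 0.930 = 0.38921
  25–29: 5 × 0.1946 × 0.918 = 0.89321
  30–34: 5 × 0.2225 × 0.913 = 1.01571
  35–39: 5 × 0.1248 × 0.905 = 0.56472
  40–44: 5 × 0.0676 × 0.888 = 0.30014
Sum = 3.30635
NRR = 0.483 × 3.30635 = 1.59697
With NRR above 1 the population is above replacement fertility.

1.597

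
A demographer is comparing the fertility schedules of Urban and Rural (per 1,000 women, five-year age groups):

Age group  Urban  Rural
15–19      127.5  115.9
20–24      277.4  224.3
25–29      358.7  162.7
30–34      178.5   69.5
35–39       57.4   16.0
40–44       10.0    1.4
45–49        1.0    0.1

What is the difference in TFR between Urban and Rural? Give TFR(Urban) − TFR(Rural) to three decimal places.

2.103

Urban:
  Sum of ASFRs = 127.5 + 277.4 + 358.7 + 178.5 + 57.4 + 10.0 + 1.0 = 1010.5
  TFR = 5 × 1010.5 / 1000 = 5.0525
Rural:
  Sum of ASFRs = 115.9 + 224.3 + 162.7 + 69.5 + 16.0 + 1.4 + 0.1 = 589.9
  TFR = 5 × 589.9 / 1000 = 2.9495
Difference = 5.0525 − 2.9495 = 2.103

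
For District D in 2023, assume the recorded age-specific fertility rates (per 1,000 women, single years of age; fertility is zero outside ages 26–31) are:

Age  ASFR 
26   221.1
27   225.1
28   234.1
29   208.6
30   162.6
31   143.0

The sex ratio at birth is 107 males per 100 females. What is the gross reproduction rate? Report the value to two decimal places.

Proportion female at birth = 100 / (100 + 107) = 0.48309.
Sum of ASFRs = 221.1 + 225.1 + 234.1 + 208.6 + 162.6 + 143.0 = 1194.5
TFR = 1194.5 / 1000 = 1.1945
GRR = 0.48309 × 1.1945 = 0.57705

0.58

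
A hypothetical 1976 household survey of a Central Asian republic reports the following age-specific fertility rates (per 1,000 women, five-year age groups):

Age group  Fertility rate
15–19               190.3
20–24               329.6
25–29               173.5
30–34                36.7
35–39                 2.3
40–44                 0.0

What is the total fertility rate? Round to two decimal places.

Sum of ASFRs = 190.3 + 329.6 + 173.5 + 36.7 + 2.3 + 0.0 = 732.4
TFR = 5 × 732.4 / 1000 = 3.662

3.66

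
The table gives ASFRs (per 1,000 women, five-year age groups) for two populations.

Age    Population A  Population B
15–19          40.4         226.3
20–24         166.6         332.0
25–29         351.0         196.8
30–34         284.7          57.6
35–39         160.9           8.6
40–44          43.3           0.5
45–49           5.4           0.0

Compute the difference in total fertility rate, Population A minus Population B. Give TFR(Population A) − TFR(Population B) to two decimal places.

Population A:
  Sum of ASFRs = 40.4 + 166.6 + 351.0 + 284.7 + 160.9 + 43.3 + 5.4 = 1052.3
  TFR = 5 × 1052.3 / 1000 = 5.2615
Population B:
  Sum of ASFRs = 226.3 + 332.0 + 196.8 + 57.6 + 8.6 + 0.5 + 0.0 = 821.8
  TFR = 5 × 821.8 / 1000 = 4.109
Difference = 5.2615 − 4.109 = 1.1525

1.15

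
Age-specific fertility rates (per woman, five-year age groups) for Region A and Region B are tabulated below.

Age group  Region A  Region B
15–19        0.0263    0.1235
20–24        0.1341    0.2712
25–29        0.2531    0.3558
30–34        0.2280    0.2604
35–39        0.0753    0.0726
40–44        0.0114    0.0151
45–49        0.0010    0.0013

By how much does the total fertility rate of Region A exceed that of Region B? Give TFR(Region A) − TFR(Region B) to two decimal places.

-1.85

Region A:
  Sum of ASFRs = 0.0263 + 0.1341 + 0.2531 + 0.2280 + 0.0753 + 0.0114 + 0.0010 = 0.7292
  TFR = 5 × 0.7292 = 3.646
Region B:
  Sum of ASFRs = 0.1235 + 0.2712 + 0.3558 + 0.2604 + 0.0726 + 0.0151 + 0.0013 = 1.0999
  TFR = 5 × 1.0999 = 5.4995
Difference = 3.646 − 5.4995 = -1.8535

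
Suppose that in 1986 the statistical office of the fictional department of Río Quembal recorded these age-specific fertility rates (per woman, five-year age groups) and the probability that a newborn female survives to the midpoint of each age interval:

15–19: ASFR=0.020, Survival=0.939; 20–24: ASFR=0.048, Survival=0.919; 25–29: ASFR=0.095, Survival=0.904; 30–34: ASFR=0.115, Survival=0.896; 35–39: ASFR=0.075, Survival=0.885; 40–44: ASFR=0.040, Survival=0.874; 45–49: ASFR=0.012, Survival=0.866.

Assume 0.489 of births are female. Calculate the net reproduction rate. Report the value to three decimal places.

Proportion female at birth = 0.489.
Each age group contributes 5 × ASFR × survival:
  15–19: 5 × 0.020 × 0.939 = 0.09390
  20–24: 5 × 0.048 × 0.919 = 0.22056
  25–29: 5 × 0.095 × 0.904 = 0.42940
  30–34: 5 × 0.115 × 0.896 = 0.51520
  35–39: 5 × 0.075 × 0.885 = 0.33188
  40–44: 5 × 0.040 × 0.874 = 0.17480
  45–49: 5 × 0.012 × 0.866 = 0.05196
Sum = 1.81770
NRR = 0.489 × 1.81770 = 0.88886

0.889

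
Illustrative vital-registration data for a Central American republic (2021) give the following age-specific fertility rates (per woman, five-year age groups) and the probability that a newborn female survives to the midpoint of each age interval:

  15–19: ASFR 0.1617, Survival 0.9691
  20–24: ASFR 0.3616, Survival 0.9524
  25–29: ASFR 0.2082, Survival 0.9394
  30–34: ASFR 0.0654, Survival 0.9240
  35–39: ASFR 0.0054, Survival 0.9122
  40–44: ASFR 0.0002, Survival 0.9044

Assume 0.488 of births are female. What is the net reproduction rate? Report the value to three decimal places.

Proportion female at birth = 0.488.
Each age group contributes 5 × ASFR × survival:
  15–19: 5 × 0.1617 × 0.9691 = 0.78352
  20–24: 5 × 0.3616 × 0.9524 = 1.72194
  25–29: 5 × 0.2082 × 0.9394 = 0.97792
  30–34: 5 × 0.0654 × 0.9240 = 0.30215
  35–39: 5 × 0.0054 × 0.9122 = 0.02463
  40–44: 5 × 0.0002 × 0.9044 = 0.00090
Sum = 3.81106
NRR = 0.488 × 3.81106 = 1.85980

1.860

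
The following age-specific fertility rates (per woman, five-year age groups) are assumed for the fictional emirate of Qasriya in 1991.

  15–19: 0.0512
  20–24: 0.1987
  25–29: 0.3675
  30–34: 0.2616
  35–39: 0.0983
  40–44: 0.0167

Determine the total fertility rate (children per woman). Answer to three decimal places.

4.970

Sum of ASFRs = 0.0512 + 0.1987 + 0.3675 + 0.2616 + 0.0983 + 0.0167 = 0.9940
TFR = 5 × 0.9940 = 4.97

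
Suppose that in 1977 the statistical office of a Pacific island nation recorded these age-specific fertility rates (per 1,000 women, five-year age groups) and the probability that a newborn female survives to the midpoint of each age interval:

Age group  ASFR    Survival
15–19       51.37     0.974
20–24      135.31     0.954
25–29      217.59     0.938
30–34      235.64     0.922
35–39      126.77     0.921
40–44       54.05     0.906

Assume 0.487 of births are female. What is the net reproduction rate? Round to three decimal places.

1.866

Proportion female at birth = 0.487.
Survival-weighted fertility by age (5·fₓ·Sₓ):
  15–19: 5 × 51.37/1000 × 0.974 = 0.25017
  20–24: 5 × 135.31/1000 × 0.954 = 0.64543
  25–29: 5 × 217.59/1000 × 0.938 = 1.02050
  30–34: 5 × 235.64/1000 × 0.922 = 1.08630
  35–39: 5 × 126.77/1000 × 0.921 = 0.58378
  40–44: 5 × 54.05/1000 × 0.906 = 0.24485
Sum = 3.83103
NRR = 0.487 × 3.83103 = 1.86571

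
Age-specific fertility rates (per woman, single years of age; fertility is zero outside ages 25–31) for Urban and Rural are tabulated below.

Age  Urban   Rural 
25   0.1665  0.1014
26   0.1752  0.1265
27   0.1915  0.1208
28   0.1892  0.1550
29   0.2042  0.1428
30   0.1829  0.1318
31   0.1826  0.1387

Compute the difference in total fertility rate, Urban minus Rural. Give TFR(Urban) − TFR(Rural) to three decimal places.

0.375

Urban:
  Sum of ASFRs = 0.1665 + 0.1752 + 0.1915 + 0.1892 + 0.2042 + 0.1829 + 0.1826 = 1.2921
  TFR = 1.2921
Rural:
  Sum of ASFRs = 0.1014 + 0.1265 + 0.1208 + 0.1550 + 0.1428 + 0.1318 + 0.1387 = 0.9170
  TFR = 0.917
Difference = 1.2921 − 0.917 = 0.3751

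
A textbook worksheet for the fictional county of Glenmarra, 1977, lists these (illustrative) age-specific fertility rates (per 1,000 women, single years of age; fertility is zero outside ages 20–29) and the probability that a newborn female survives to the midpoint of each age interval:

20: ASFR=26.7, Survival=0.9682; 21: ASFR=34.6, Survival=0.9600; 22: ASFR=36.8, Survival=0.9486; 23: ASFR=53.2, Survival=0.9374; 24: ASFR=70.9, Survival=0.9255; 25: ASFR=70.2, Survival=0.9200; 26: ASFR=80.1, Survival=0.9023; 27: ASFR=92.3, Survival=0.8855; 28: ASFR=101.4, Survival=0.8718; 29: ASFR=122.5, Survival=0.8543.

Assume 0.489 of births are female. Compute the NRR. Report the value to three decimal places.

Proportion female at birth = 0.489.
Weighting each age-specific rate by interval width and survival:
  20: 1 × 26.7/1000 × 0.9682 = 0.02585
  21: 1 × 34.6/1000 × 0.9600 = 0.03322
  22: 1 × 36.8/1000 × 0.9486 = 0.03491
  23: 1 × 53.2/1000 × 0.9374 = 0.04987
  24: 1 × 70.9/1000 × 0.9255 = 0.06562
  25: 1 × 70.2/1000 × 0.9200 = 0.06458
  26: 1 × 80.1/1000 × 0.9023 = 0.07227
  27: 1 × 92.3/1000 × 0.8855 = 0.08173
  28: 1 × 101.4/1000 × 0.8718 = 0.08840
  29: 1 × 122.5/1000 × 0.8543 = 0.10465
Sum = 0.62110
NRR = 0.489 × 0.62110 = 0.30372
An NRR under 1 implies long-run decline under these rates.

0.304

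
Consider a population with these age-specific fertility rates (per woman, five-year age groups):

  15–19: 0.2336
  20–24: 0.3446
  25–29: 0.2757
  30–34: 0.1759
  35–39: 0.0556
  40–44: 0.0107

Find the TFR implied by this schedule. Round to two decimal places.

Sum of ASFRs = 0.2336 + 0.3446 + 0.2757 + 0.1759 + 0.0556 + 0.0107 = 1.0961
TFR = 5 × 1.0961 = 5.4805

5.48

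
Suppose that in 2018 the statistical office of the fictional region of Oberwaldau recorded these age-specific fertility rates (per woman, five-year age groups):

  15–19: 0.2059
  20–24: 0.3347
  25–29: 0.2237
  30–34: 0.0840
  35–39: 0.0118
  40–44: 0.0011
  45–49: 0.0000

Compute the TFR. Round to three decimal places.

Sum of ASFRs = 0.2059 + 0.3347 + 0.2237 + 0.0840 + 0.0118 + 0.0011 + 0.0000 = 0.8612
TFR = 5 × 0.8612 = 4.306

4.306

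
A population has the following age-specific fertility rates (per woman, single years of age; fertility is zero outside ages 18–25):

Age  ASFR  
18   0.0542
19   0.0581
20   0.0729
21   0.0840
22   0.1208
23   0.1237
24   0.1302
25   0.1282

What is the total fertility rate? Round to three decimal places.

0.772

Sum of ASFRs = 0.0542 + 0.0581 + 0.0729 + 0.0840 + 0.1208 + 0.1237 + 0.1302 + 0.1282 = 0.7721
TFR = 0.7721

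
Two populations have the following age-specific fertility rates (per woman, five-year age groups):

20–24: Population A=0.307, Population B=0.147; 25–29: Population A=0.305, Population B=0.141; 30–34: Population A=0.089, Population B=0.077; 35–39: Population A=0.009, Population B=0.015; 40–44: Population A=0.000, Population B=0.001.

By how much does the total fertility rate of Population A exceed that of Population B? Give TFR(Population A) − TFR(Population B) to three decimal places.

1.645

Population A:
  Sum of ASFRs = 0.307 + 0.305 + 0.089 + 0.009 + 0.000 = 0.710
  TFR = 5 × 0.710 = 3.55
Population B:
  Sum of ASFRs = 0.147 + 0.141 + 0.077 + 0.015 + 0.001 = 0.381
  TFR = 5 × 0.381 = 1.905
Difference = 3.55 − 1.905 = 1.645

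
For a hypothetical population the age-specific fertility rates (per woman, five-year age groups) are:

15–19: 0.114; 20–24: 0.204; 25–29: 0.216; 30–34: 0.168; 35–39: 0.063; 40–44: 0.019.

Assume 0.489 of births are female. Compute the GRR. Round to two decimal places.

1.92

Proportion female at birth = 0.489.
Sum of ASFRs = 0.114 + 0.204 + 0.216 + 0.168 + 0.063 + 0.019 = 0.784
TFR = 5 × 0.784 = 3.92
GRR = 0.489 × 3.92 = 1.91688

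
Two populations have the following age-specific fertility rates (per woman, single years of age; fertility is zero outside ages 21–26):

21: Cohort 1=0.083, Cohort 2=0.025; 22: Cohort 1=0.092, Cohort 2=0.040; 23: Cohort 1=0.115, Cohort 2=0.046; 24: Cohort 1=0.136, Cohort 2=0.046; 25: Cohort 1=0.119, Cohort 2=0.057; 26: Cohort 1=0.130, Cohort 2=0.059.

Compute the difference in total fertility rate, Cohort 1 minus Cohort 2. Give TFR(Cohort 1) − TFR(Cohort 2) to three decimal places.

Cohort 1:
  Sum of ASFRs = 0.083 + 0.092 + 0.115 + 0.136 + 0.119 + 0.130 = 0.675
  TFR = 0.675
Cohort 2:
  Sum of ASFRs = 0.025 + 0.040 + 0.046 + 0.046 + 0.057 + 0.059 = 0.273
  TFR = 0.273
Difference = 0.675 − 0.273 = 0.402

0.402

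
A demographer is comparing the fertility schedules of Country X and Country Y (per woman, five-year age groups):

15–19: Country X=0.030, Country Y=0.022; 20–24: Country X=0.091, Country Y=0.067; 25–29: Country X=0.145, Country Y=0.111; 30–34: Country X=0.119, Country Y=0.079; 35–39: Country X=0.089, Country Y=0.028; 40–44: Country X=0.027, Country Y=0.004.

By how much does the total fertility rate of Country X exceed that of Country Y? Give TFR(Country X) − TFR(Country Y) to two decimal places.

0.95

Country X:
  Sum of ASFRs = 0.030 + 0.091 + 0.145 + 0.119 + 0.089 + 0.027 = 0.501
  TFR = 5 × 0.501 = 2.505
Country Y:
  Sum of ASFRs = 0.022 + 0.067 + 0.111 + 0.079 + 0.028 + 0.004 = 0.311
  TFR = 5 × 0.311 = 1.555
Difference = 2.505 − 1.555 = 0.95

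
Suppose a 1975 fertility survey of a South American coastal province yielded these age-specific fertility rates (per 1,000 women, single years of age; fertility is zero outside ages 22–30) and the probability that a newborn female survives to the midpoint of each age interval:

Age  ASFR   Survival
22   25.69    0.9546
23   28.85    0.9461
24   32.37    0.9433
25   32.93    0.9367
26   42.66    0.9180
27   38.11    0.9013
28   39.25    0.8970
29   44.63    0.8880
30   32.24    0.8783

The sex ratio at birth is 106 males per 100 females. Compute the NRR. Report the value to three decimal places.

Proportion female at birth = 100 / (100 + 106) = 0.48544.
Weighting each age-specific rate by interval width and survival:
  22: 1 × 25.69/1000 × 0.9546 = 0.02452
  23: 1 × 28.85/1000 × 0.9461 = 0.02729
  24: 1 × 32.37/1000 × 0.9433 = 0.03053
  25: 1 × 32.93/1000 × 0.9367 = 0.03085
  26: 1 × 42.66/1000 × 0.9180 = 0.03916
  27: 1 × 38.11/1000 × 0.9013 = 0.03435
  28: 1 × 39.25/1000 × 0.8970 = 0.03521
  29: 1 × 44.63/1000 × 0.8880 = 0.03963
  30: 1 × 32.24/1000 × 0.8783 = 0.02832
Sum = 0.28986
NRR = 0.48544 × 0.28986 = 0.14071
An NRR under 1 implies long-run decline under these rates.

0.141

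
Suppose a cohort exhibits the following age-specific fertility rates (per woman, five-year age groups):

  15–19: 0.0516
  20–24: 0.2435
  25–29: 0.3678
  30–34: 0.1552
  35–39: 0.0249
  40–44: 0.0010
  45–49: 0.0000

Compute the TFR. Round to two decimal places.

4.22

Sum of ASFRs = 0.0516 + 0.2435 + 0.3678 + 0.1552 + 0.0249 + 0.0010 + 0.0000 = 0.8440
TFR = 5 × 0.8440 = 4.22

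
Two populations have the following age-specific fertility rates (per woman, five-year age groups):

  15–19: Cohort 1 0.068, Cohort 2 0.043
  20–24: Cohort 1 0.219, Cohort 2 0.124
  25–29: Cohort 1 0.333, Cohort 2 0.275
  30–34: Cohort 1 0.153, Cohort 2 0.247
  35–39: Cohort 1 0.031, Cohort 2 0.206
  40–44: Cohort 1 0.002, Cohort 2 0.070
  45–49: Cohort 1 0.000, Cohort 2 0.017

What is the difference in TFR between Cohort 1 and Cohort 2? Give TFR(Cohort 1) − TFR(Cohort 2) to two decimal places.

Cohort 1:
  Sum of ASFRs = 0.068 + 0.219 + 0.333 + 0.153 + 0.031 + 0.002 + 0.000 = 0.806
  TFR = 5 × 0.806 = 4.03
Cohort 2:
  Sum of ASFRs = 0.043 + 0.124 + 0.275 + 0.247 + 0.206 + 0.070 + 0.017 = 0.982
  TFR = 5 × 0.982 = 4.91
Difference = 4.03 − 4.91 = -0.88

-0.88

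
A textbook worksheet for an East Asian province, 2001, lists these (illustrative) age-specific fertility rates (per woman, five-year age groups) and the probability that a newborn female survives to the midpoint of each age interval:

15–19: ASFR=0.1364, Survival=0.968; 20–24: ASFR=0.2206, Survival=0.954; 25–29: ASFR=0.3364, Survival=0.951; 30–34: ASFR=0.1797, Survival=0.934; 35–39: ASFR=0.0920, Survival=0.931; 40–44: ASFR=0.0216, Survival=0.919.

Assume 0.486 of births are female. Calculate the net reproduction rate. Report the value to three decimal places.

Proportion female at birth = 0.486.
Survival-weighted fertility by age (5·fₓ·Sₓ):
  15–19: 5 × 0.1364 × 0.968 = 0.66018
  20–24: 5 × 0.2206 × 0.954 = 1.05226
  25–29: 5 × 0.3364 × 0.951 = 1.59958
  30–34: 5 × 0.1797 × 0.934 = 0.83920
  35–39: 5 × 0.0920 × 0.931 = 0.42826
  40–44: 5 × 0.0216 × 0.919 = 0.09925
Sum = 4.67873
NRR = 0.486 × 4.67873 = 2.27386
NRR > 1, so each generation more than replaces itself.

2.274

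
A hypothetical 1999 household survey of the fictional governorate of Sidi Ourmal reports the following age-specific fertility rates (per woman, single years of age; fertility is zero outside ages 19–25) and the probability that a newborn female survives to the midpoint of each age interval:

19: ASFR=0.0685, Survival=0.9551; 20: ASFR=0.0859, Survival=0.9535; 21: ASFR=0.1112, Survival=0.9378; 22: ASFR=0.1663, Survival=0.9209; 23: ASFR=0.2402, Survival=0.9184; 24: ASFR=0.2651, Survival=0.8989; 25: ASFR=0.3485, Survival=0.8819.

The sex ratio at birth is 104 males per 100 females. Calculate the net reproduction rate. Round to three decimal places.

Proportion female at birth = 100 / (100 + 104) = 0.49020.
Each age group contributes 1 × ASFR × survival:
  19: 1 × 0.0685 × 0.9551 = 0.06542
  20: 1 × 0.0859 × 0.9535 = 0.08191
  21: 1 × 0.1112 × 0.9378 = 0.10428
  22: 1 × 0.1663 × 0.9209 = 0.15315
  23: 1 × 0.2402 × 0.9184 = 0.22060
  24: 1 × 0.2651 × 0.8989 = 0.23830
  25: 1 × 0.3485 × 0.8819 = 0.30734
Sum = 1.17100
NRR = 0.49020 × 1.17100 = 0.57402
An NRR under 1 implies long-run decline under these rates.

0.574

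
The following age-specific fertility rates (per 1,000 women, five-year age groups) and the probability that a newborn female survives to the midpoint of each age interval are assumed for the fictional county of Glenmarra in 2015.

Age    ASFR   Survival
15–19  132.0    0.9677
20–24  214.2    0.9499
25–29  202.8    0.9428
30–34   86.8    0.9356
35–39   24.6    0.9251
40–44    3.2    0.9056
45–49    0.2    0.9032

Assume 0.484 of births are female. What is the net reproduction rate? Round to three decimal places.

1.523

Proportion female at birth = 0.484.
Each age group contributes 5 × ASFR × survival:
  15–19: 5 × 132.0/1000 × 0.9677 = 0.63868
  20–24: 5 × 214.2/1000 × 0.9499 = 1.01734
  25–29: 5 × 202.8/1000 × 0.9428 = 0.95600
  30–34: 5 × 86.8/1000 × 0.9356 = 0.40605
  35–39: 5 × 24.6/1000 × 0.9251 = 0.11379
  40–44: 5 × 3.2/1000 × 0.9056 = 0.01449
  45–49: 5 × 0.2/1000 × 0.9032 = 0.00090
Sum = 3.14725
NRR = 0.484 × 3.14725 = 1.52327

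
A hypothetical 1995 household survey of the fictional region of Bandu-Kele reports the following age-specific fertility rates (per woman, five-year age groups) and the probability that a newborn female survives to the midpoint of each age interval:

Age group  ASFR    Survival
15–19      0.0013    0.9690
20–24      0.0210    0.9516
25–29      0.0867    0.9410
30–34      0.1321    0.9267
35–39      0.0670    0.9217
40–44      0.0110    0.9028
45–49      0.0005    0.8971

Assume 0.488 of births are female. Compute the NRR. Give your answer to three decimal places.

Proportion female at birth = 0.488.
Per-age-group product (5 × ASFR × survival probability):
  15–19: 5 × 0.0013 × 0.9690 = 0.00630
  20–24: 5 × 0.0210 × 0.9516 = 0.09992
  25–29: 5 × 0.0867 × 0.9410 = 0.40792
  30–34: 5 × 0.1321 × 0.9267 = 0.61209
  35–39: 5 × 0.0670 × 0.9217 = 0.30877
  40–44: 5 × 0.0110 × 0.9028 = 0.04965
  45–49: 5 × 0.0005 × 0.8971 = 0.00224
Sum = 1.48689
NRR = 0.488 × 1.48689 = 0.72560
An NRR under 1 implies long-run decline under these rates.

0.726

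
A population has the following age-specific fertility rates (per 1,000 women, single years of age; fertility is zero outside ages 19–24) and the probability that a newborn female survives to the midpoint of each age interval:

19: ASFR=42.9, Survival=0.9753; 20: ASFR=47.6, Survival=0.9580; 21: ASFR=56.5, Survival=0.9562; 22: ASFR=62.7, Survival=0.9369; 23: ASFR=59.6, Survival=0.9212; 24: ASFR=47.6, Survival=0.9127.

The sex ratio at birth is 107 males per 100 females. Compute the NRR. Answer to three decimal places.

Proportion female at birth = 100 / (100 + 107) = 0.48309.
Per-age-group product (1 × ASFR × survival probability):
  19: 1 × 42.9/1000 × 0.9753 = 0.04184
  20: 1 × 47.6/1000 × 0.9580 = 0.04560
  21: 1 × 56.5/1000 × 0.9562 = 0.05403
  22: 1 × 62.7/1000 × 0.9369 = 0.05874
  23: 1 × 59.6/1000 × 0.9212 = 0.05490
  24: 1 × 47.6/1000 × 0.9127 = 0.04344
Sum = 0.29855
NRR = 0.48309 × 0.29855 = 0.14423

0.144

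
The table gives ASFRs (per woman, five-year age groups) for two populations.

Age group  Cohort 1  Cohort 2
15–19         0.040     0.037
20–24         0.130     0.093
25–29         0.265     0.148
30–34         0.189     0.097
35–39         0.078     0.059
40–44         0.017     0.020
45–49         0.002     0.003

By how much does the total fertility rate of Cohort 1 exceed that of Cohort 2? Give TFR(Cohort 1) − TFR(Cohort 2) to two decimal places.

Cohort 1:
  Sum of ASFRs = 0.040 + 0.130 + 0.265 + 0.189 + 0.078 + 0.017 + 0.002 = 0.721
  TFR = 5 × 0.721 = 3.605
Cohort 2:
  Sum of ASFRs = 0.037 + 0.093 + 0.148 + 0.097 + 0.059 + 0.020 + 0.003 = 0.457
  TFR = 5 × 0.457 = 2.285
Difference = 3.605 − 2.285 = 1.32

1.32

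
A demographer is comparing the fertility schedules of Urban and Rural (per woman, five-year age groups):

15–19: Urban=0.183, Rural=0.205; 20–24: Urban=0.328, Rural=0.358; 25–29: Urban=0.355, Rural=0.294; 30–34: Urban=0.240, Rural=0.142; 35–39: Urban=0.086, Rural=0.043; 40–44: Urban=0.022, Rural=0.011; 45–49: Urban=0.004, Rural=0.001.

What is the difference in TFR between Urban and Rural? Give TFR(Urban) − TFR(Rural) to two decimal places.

0.82

Urban:
  Sum of ASFRs = 0.183 + 0.328 + 0.355 + 0.240 + 0.086 + 0.022 + 0.004 = 1.218
  TFR = 5 × 1.218 = 6.09
Rural:
  Sum of ASFRs = 0.205 + 0.358 + 0.294 + 0.142 + 0.043 + 0.011 + 0.001 = 1.054
  TFR = 5 × 1.054 = 5.27
Difference = 6.09 − 5.27 = 0.82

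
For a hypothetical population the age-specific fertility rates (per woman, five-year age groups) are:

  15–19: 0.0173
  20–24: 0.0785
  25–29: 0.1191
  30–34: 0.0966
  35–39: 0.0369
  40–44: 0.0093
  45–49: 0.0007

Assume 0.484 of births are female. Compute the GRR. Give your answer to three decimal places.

Proportion female at birth = 0.484.
Sum of ASFRs = 0.0173 + 0.0785 + 0.1191 + 0.0966 + 0.0369 + 0.0093 + 0.0007 = 0.3584
TFR = 5 × 0.3584 = 1.792
GRR = 0.484 × 1.792 = 0.86733

0.867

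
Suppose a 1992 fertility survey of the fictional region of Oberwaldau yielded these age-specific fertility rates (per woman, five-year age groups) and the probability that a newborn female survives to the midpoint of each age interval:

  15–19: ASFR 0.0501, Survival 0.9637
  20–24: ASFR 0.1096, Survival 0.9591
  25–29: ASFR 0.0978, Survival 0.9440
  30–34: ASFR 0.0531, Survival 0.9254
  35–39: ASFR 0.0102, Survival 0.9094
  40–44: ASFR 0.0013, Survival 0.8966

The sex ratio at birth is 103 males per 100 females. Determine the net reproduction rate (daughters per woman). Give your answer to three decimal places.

0.752

Proportion female at birth = 100 / (100 + 103) = 0.49261.
Each age group contributes 5 × ASFR × survival:
  15–19: 5 × 0.0501 × 0.9637 = 0.24141
  20–24: 5 × 0.1096 × 0.9591 = 0.52559
  25–29: 5 × 0.0978 × 0.9440 = 0.46162
  30–34: 5 × 0.0531 × 0.9254 = 0.24569
  35–39: 5 × 0.0102 × 0.9094 = 0.04638
  40–44: 5 × 0.0013 × 0.8966 = 0.00583
Sum = 1.52652
NRR = 0.49261 × 1.52652 = 0.75198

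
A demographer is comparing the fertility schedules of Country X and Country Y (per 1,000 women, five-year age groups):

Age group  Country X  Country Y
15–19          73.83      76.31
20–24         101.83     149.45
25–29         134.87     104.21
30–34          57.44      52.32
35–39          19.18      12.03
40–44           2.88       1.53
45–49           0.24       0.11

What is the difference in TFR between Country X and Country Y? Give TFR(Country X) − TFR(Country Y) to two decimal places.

-0.03

Country X:
  Sum of ASFRs = 73.83 + 101.83 + 134.87 + 57.44 + 19.18 + 2.88 + 0.24 = 390.27
  TFR = 5 × 390.27 / 1000 = 1.95135
Country Y:
  Sum of ASFRs = 76.31 + 149.45 + 104.21 + 52.32 + 12.03 + 1.53 + 0.11 = 395.96
  TFR = 5 × 395.96 / 1000 = 1.9798
Difference = 1.95135 − 1.9798 = -0.02845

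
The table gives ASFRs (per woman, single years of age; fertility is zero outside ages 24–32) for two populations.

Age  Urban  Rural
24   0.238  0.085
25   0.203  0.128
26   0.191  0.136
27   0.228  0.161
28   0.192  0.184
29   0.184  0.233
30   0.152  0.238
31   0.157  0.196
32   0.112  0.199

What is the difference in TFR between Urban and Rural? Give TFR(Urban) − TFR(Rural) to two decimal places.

0.10

Urban:
  Sum of ASFRs = 0.238 + 0.203 + 0.191 + 0.228 + 0.192 + 0.184 + 0.152 + 0.157 + 0.112 = 1.657
  TFR = 1.657
Rural:
  Sum of ASFRs = 0.085 + 0.128 + 0.136 + 0.161 + 0.184 + 0.233 + 0.238 + 0.196 + 0.199 = 1.560
  TFR = 1.56
Difference = 1.657 − 1.56 = 0.097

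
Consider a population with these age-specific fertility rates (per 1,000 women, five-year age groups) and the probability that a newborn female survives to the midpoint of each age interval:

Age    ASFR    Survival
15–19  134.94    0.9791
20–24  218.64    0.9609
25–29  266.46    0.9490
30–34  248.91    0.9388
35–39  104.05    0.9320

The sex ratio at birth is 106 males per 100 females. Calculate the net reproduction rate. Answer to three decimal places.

Proportion female at birth = 100 / (100 + 106) = 0.48544.
Survival-weighted fertility by age (5·fₓ·Sₓ):
  15–19: 5 × 134.94/1000 × 0.9791 = 0.66060
  20–24: 5 × 218.64/1000 × 0.9609 = 1.05046
  25–29: 5 × 266.46/1000 × 0.9490 = 1.26435
  30–34: 5 × 248.91/1000 × 0.9388 = 1.16838
  35–39: 5 × 104.05/1000 × 0.9320 = 0.48487
Sum = 4.62866
NRR = 0.48544 × 4.62866 = 2.24694
An NRR exceeding 1 indicates intrinsic growth under these rates.

2.247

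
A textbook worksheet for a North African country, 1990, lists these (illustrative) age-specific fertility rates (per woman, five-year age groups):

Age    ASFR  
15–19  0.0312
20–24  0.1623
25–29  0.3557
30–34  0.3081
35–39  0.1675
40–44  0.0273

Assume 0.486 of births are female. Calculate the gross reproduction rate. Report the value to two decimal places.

Proportion female at birth = 0.486.
Sum of ASFRs = 0.0312 + 0.1623 + 0.3557 + 0.3081 + 0.1675 + 0.0273 = 1.0521
TFR = 5 × 1.0521 = 5.2605
GRR = 0.486 × 5.2605 = 2.55660

2.56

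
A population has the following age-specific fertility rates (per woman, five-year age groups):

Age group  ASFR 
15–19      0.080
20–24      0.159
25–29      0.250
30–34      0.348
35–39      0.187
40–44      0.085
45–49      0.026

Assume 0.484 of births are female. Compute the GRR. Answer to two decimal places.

Proportion female at birth = 0.484.
Sum of ASFRs = 0.080 + 0.159 + 0.250 + 0.348 + 0.187 + 0.085 + 0.026 = 1.135
TFR = 5 × 1.135 = 5.675
GRR = 0.484 × 5.675 = 2.74670

2.75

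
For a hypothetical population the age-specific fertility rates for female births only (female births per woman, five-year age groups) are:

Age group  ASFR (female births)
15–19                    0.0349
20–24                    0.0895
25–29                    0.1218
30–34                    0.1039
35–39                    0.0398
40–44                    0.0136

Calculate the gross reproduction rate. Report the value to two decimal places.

Sum of female ASFRs = 0.0349 + 0.0895 + 0.1218 + 0.1039 + 0.0398 + 0.0136 = 0.4035
GRR = 5 × 0.4035 = 2.0175

2.02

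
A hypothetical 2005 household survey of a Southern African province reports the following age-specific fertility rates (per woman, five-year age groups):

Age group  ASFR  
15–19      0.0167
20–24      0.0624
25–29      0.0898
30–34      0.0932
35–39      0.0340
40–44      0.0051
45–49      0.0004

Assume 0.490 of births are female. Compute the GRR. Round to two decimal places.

0.74

Proportion female at birth = 0.490.
Sum of ASFRs = 0.0167 + 0.0624 + 0.0898 + 0.0932 + 0.0340 + 0.0051 + 0.0004 = 0.3016
TFR = 5 × 0.3016 = 1.508
GRR = 0.490 × 1.508 = 0.73892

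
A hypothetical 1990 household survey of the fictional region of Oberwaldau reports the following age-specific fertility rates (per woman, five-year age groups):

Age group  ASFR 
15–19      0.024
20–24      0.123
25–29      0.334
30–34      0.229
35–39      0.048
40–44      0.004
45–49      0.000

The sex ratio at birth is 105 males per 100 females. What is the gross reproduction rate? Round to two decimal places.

1.86

Proportion female at birth = 100 / (100 + 105) = 0.48780.
Sum of ASFRs = 0.024 + 0.123 + 0.334 + 0.229 + 0.048 + 0.004 + 0.000 = 0.762
TFR = 5 × 0.762 = 3.81
GRR = 0.48780 × 3.81 = 1.85852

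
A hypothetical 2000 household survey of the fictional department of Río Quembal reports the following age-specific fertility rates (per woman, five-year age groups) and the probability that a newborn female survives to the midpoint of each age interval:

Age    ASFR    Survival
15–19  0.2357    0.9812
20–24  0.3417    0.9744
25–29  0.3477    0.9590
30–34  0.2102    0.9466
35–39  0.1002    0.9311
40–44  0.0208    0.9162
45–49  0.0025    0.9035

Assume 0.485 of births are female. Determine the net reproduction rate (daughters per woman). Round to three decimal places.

2.937

Proportion female at birth = 0.485.
Each age group contributes 5 × ASFR × survival:
  15–19: 5 × 0.2357 × 0.9812 = 1.15634
  20–24: 5 × 0.3417 × 0.9744 = 1.66476
  25–29: 5 × 0.3477 × 0.9590 = 1.66722
  30–34: 5 × 0.2102 × 0.9466 = 0.99488
  35–39: 5 × 0.1002 × 0.9311 = 0.46648
  40–44: 5 × 0.0208 × 0.9162 = 0.09528
  45–49: 5 × 0.0025 × 0.9035 = 0.01129
Sum = 6.05625
NRR = 0.485 × 6.05625 = 2.93728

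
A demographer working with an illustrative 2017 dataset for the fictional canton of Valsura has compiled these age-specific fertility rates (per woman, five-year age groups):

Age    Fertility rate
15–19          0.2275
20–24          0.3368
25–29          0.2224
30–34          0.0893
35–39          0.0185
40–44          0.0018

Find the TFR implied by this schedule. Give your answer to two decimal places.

Sum of ASFRs = 0.2275 + 0.3368 + 0.2224 + 0.0893 + 0.0185 + 0.0018 = 0.8963
TFR = 5 × 0.8963 = 4.4815

4.48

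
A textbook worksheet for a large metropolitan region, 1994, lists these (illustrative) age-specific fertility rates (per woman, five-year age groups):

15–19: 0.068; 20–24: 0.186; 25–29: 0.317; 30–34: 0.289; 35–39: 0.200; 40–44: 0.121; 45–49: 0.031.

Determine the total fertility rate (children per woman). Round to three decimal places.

6.060

Sum of ASFRs = 0.068 + 0.186 + 0.317 + 0.289 + 0.200 + 0.121 + 0.031 = 1.212
TFR = 5 × 1.212 = 6.06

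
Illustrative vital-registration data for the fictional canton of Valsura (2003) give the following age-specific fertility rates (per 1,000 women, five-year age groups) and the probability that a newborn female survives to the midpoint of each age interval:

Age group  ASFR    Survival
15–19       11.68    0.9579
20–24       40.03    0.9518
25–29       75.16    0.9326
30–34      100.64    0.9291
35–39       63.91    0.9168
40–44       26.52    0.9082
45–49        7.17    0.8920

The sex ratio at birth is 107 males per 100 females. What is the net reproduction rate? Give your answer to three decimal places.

0.729

Proportion female at birth = 100 / (100 + 107) = 0.48309.
Survival-weighted fertility by age (5·fₓ·Sₓ):
  15–19: 5 × 11.68/1000 × 0.9579 = 0.05594
  20–24: 5 × 40.03/1000 × 0.9518 = 0.19050
  25–29: 5 × 75.16/1000 × 0.9326 = 0.35047
  30–34: 5 × 100.64/1000 × 0.9291 = 0.46752
  35–39: 5 × 63.91/1000 × 0.9168 = 0.29296
  40–44: 5 × 26.52/1000 × 0.9082 = 0.12043
  45–49: 5 × 7.17/1000 × 0.8920 = 0.03198
Sum = 1.50980
NRR = 0.48309 × 1.50980 = 0.72937
NRR < 1, so the cohort does not fully replace itself.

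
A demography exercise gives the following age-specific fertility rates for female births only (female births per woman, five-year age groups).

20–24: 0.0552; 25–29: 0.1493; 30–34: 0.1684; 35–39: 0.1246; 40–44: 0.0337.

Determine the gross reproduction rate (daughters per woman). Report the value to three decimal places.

2.656

Sum of female ASFRs = 0.0552 + 0.1493 + 0.1684 + 0.1246 + 0.0337 = 0.5312
GRR = 5 × 0.5312 = 2.656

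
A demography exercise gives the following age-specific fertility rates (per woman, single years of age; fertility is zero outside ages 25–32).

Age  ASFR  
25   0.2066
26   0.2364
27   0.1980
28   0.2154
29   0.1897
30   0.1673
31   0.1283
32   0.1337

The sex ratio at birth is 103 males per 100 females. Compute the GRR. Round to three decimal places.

0.727

Proportion female at birth = 100 / (100 + 103) = 0.49261.
Sum of ASFRs = 0.2066 + 0.2364 + 0.1980 + 0.2154 + 0.1897 + 0.1673 + 0.1283 + 0.1337 = 1.4754
TFR = 1.4754
GRR = 0.49261 × 1.4754 = 0.72680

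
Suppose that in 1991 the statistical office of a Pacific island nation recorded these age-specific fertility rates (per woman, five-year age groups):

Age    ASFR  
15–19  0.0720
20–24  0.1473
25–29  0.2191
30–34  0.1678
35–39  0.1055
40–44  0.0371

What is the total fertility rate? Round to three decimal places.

Sum of ASFRs = 0.0720 + 0.1473 + 0.2191 + 0.1678 + 0.1055 + 0.0371 = 0.7488
TFR = 5 × 0.7488 = 3.744

3.744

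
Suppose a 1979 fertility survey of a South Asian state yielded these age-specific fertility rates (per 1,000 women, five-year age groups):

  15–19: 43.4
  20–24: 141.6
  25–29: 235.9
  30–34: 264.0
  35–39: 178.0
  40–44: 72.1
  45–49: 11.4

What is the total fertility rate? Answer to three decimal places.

4.732

Sum of ASFRs = 43.4 + 141.6 + 235.9 + 264.0 + 178.0 + 72.1 + 11.4 = 946.4
TFR = 5 × 946.4 / 1000 = 4.732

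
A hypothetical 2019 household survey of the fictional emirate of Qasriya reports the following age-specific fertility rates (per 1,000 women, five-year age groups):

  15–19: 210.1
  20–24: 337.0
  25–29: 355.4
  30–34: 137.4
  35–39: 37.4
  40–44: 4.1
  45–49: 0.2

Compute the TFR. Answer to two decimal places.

Sum of ASFRs = 210.1 + 337.0 + 355.4 + 137.4 + 37.4 + 4.1 + 0.2 = 1081.6
TFR = 5 × 1081.6 / 1000 = 5.408

5.41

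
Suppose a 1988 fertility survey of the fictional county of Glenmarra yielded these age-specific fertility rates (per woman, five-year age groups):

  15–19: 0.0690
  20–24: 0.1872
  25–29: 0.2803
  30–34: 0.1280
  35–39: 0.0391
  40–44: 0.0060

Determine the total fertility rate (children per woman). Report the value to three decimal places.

Sum of ASFRs = 0.0690 + 0.1872 + 0.2803 + 0.1280 + 0.0391 + 0.0060 = 0.7096
TFR = 5 × 0.7096 = 3.548

3.548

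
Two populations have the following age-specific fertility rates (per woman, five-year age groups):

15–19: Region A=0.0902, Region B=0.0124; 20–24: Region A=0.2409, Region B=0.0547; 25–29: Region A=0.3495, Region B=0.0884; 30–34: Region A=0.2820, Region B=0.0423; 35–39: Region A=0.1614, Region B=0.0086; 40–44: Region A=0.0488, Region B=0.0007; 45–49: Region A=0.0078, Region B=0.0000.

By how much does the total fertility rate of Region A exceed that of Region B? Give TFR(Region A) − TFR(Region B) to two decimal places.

Region A:
  Sum of ASFRs = 0.0902 + 0.2409 + 0.3495 + 0.2820 + 0.1614 + 0.0488 + 0.0078 = 1.1806
  TFR = 5 × 1.1806 = 5.903
Region B:
  Sum of ASFRs = 0.0124 + 0.0547 + 0.0884 + 0.0423 + 0.0086 + 0.0007 + 0.0000 = 0.2071
  TFR = 5 × 0.2071 = 1.0355
Difference = 5.903 − 1.0355 = 4.8675

4.87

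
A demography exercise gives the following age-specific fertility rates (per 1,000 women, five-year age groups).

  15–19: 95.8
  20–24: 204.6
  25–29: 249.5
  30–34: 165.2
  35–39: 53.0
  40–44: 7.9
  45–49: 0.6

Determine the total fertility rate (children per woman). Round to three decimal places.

3.883

Sum of ASFRs = 95.8 + 204.6 + 249.5 + 165.2 + 53.0 + 7.9 + 0.6 = 776.6
TFR = 5 × 776.6 / 1000 = 3.883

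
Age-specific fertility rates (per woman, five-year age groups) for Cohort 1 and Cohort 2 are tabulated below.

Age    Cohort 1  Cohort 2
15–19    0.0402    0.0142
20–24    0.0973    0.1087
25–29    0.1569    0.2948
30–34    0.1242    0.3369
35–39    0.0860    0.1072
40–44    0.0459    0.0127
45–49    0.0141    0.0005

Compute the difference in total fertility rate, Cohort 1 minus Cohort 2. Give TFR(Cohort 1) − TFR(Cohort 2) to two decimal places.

Cohort 1:
  Sum of ASFRs = 0.0402 + 0.0973 + 0.1569 + 0.1242 + 0.0860 + 0.0459 + 0.0141 = 0.5646
  TFR = 5 × 0.5646 = 2.823
Cohort 2:
  Sum of ASFRs = 0.0142 + 0.1087 + 0.2948 + 0.3369 + 0.1072 + 0.0127 + 0.0005 = 0.8750
  TFR = 5 × 0.8750 = 4.375
Difference = 2.823 − 4.375 = -1.552

-1.55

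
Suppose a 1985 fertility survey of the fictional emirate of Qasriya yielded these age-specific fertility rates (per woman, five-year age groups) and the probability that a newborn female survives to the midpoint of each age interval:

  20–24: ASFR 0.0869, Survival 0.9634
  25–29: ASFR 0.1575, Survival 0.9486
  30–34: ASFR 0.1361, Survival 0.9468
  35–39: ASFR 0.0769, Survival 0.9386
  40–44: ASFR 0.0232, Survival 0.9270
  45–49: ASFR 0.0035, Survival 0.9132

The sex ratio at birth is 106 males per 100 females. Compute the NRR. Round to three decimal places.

1.114

Proportion female at birth = 100 / (100 + 106) = 0.48544.
Survival-weighted fertility by age (5·fₓ·Sₓ):
  20–24: 5 × 0.0869 × 0.9634 = 0.41860
  25–29: 5 × 0.1575 × 0.9486 = 0.74702
  30–34: 5 × 0.1361 × 0.9468 = 0.64430
  35–39: 5 × 0.0769 × 0.9386 = 0.36089
  40–44: 5 × 0.0232 × 0.9270 = 0.10753
  45–49: 5 × 0.0035 × 0.9132 = 0.01598
Sum = 2.29432
NRR = 0.48544 × 2.29432 = 1.11375
An NRR exceeding 1 indicates intrinsic growth under these rates.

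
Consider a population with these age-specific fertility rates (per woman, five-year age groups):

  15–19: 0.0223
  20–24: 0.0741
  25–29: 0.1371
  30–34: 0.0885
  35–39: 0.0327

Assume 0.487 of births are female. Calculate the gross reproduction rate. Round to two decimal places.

Proportion female at birth = 0.487.
Sum of ASFRs = 0.0223 + 0.0741 + 0.1371 + 0.0885 + 0.0327 = 0.3547
TFR = 5 × 0.3547 = 1.7735
GRR = 0.487 × 1.7735 = 0.86369

0.86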